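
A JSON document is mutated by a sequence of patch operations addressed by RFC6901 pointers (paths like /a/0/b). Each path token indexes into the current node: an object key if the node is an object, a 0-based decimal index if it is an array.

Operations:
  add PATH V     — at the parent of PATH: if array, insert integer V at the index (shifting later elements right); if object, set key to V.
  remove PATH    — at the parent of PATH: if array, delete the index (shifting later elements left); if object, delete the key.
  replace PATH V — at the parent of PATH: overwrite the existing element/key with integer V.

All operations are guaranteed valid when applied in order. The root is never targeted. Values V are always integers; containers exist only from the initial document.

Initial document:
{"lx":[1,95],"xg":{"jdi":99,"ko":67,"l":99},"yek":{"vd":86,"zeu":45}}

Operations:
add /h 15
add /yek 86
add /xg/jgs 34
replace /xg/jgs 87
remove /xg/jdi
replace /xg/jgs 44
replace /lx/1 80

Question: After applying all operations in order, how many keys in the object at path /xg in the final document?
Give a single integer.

Answer: 3

Derivation:
After op 1 (add /h 15): {"h":15,"lx":[1,95],"xg":{"jdi":99,"ko":67,"l":99},"yek":{"vd":86,"zeu":45}}
After op 2 (add /yek 86): {"h":15,"lx":[1,95],"xg":{"jdi":99,"ko":67,"l":99},"yek":86}
After op 3 (add /xg/jgs 34): {"h":15,"lx":[1,95],"xg":{"jdi":99,"jgs":34,"ko":67,"l":99},"yek":86}
After op 4 (replace /xg/jgs 87): {"h":15,"lx":[1,95],"xg":{"jdi":99,"jgs":87,"ko":67,"l":99},"yek":86}
After op 5 (remove /xg/jdi): {"h":15,"lx":[1,95],"xg":{"jgs":87,"ko":67,"l":99},"yek":86}
After op 6 (replace /xg/jgs 44): {"h":15,"lx":[1,95],"xg":{"jgs":44,"ko":67,"l":99},"yek":86}
After op 7 (replace /lx/1 80): {"h":15,"lx":[1,80],"xg":{"jgs":44,"ko":67,"l":99},"yek":86}
Size at path /xg: 3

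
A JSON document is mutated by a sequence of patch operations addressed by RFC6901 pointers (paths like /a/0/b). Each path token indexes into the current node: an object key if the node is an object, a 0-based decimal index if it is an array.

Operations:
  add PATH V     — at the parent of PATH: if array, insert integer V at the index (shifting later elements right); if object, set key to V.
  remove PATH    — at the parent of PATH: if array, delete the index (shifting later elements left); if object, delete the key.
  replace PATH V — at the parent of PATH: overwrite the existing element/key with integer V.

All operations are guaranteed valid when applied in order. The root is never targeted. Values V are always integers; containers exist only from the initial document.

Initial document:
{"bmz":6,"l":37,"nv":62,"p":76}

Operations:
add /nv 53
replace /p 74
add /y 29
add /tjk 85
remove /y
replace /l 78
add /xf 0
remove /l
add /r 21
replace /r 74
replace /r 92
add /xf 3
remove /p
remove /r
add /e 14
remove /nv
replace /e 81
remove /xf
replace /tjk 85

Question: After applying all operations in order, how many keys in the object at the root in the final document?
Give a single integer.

Answer: 3

Derivation:
After op 1 (add /nv 53): {"bmz":6,"l":37,"nv":53,"p":76}
After op 2 (replace /p 74): {"bmz":6,"l":37,"nv":53,"p":74}
After op 3 (add /y 29): {"bmz":6,"l":37,"nv":53,"p":74,"y":29}
After op 4 (add /tjk 85): {"bmz":6,"l":37,"nv":53,"p":74,"tjk":85,"y":29}
After op 5 (remove /y): {"bmz":6,"l":37,"nv":53,"p":74,"tjk":85}
After op 6 (replace /l 78): {"bmz":6,"l":78,"nv":53,"p":74,"tjk":85}
After op 7 (add /xf 0): {"bmz":6,"l":78,"nv":53,"p":74,"tjk":85,"xf":0}
After op 8 (remove /l): {"bmz":6,"nv":53,"p":74,"tjk":85,"xf":0}
After op 9 (add /r 21): {"bmz":6,"nv":53,"p":74,"r":21,"tjk":85,"xf":0}
After op 10 (replace /r 74): {"bmz":6,"nv":53,"p":74,"r":74,"tjk":85,"xf":0}
After op 11 (replace /r 92): {"bmz":6,"nv":53,"p":74,"r":92,"tjk":85,"xf":0}
After op 12 (add /xf 3): {"bmz":6,"nv":53,"p":74,"r":92,"tjk":85,"xf":3}
After op 13 (remove /p): {"bmz":6,"nv":53,"r":92,"tjk":85,"xf":3}
After op 14 (remove /r): {"bmz":6,"nv":53,"tjk":85,"xf":3}
After op 15 (add /e 14): {"bmz":6,"e":14,"nv":53,"tjk":85,"xf":3}
After op 16 (remove /nv): {"bmz":6,"e":14,"tjk":85,"xf":3}
After op 17 (replace /e 81): {"bmz":6,"e":81,"tjk":85,"xf":3}
After op 18 (remove /xf): {"bmz":6,"e":81,"tjk":85}
After op 19 (replace /tjk 85): {"bmz":6,"e":81,"tjk":85}
Size at the root: 3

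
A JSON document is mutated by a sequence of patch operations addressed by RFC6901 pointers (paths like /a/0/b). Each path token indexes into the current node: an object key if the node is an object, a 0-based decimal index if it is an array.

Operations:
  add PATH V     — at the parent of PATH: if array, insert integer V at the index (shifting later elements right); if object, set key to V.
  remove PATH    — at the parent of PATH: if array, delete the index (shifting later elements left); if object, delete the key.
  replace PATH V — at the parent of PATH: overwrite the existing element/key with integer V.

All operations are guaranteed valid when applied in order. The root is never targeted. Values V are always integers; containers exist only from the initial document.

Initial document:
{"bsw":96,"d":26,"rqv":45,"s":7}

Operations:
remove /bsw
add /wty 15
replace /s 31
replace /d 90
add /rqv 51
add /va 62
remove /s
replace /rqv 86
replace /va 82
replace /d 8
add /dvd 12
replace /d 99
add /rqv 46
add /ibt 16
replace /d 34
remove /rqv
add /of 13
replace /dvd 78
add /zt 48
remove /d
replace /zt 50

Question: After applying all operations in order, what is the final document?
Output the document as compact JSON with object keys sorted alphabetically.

After op 1 (remove /bsw): {"d":26,"rqv":45,"s":7}
After op 2 (add /wty 15): {"d":26,"rqv":45,"s":7,"wty":15}
After op 3 (replace /s 31): {"d":26,"rqv":45,"s":31,"wty":15}
After op 4 (replace /d 90): {"d":90,"rqv":45,"s":31,"wty":15}
After op 5 (add /rqv 51): {"d":90,"rqv":51,"s":31,"wty":15}
After op 6 (add /va 62): {"d":90,"rqv":51,"s":31,"va":62,"wty":15}
After op 7 (remove /s): {"d":90,"rqv":51,"va":62,"wty":15}
After op 8 (replace /rqv 86): {"d":90,"rqv":86,"va":62,"wty":15}
After op 9 (replace /va 82): {"d":90,"rqv":86,"va":82,"wty":15}
After op 10 (replace /d 8): {"d":8,"rqv":86,"va":82,"wty":15}
After op 11 (add /dvd 12): {"d":8,"dvd":12,"rqv":86,"va":82,"wty":15}
After op 12 (replace /d 99): {"d":99,"dvd":12,"rqv":86,"va":82,"wty":15}
After op 13 (add /rqv 46): {"d":99,"dvd":12,"rqv":46,"va":82,"wty":15}
After op 14 (add /ibt 16): {"d":99,"dvd":12,"ibt":16,"rqv":46,"va":82,"wty":15}
After op 15 (replace /d 34): {"d":34,"dvd":12,"ibt":16,"rqv":46,"va":82,"wty":15}
After op 16 (remove /rqv): {"d":34,"dvd":12,"ibt":16,"va":82,"wty":15}
After op 17 (add /of 13): {"d":34,"dvd":12,"ibt":16,"of":13,"va":82,"wty":15}
After op 18 (replace /dvd 78): {"d":34,"dvd":78,"ibt":16,"of":13,"va":82,"wty":15}
After op 19 (add /zt 48): {"d":34,"dvd":78,"ibt":16,"of":13,"va":82,"wty":15,"zt":48}
After op 20 (remove /d): {"dvd":78,"ibt":16,"of":13,"va":82,"wty":15,"zt":48}
After op 21 (replace /zt 50): {"dvd":78,"ibt":16,"of":13,"va":82,"wty":15,"zt":50}

Answer: {"dvd":78,"ibt":16,"of":13,"va":82,"wty":15,"zt":50}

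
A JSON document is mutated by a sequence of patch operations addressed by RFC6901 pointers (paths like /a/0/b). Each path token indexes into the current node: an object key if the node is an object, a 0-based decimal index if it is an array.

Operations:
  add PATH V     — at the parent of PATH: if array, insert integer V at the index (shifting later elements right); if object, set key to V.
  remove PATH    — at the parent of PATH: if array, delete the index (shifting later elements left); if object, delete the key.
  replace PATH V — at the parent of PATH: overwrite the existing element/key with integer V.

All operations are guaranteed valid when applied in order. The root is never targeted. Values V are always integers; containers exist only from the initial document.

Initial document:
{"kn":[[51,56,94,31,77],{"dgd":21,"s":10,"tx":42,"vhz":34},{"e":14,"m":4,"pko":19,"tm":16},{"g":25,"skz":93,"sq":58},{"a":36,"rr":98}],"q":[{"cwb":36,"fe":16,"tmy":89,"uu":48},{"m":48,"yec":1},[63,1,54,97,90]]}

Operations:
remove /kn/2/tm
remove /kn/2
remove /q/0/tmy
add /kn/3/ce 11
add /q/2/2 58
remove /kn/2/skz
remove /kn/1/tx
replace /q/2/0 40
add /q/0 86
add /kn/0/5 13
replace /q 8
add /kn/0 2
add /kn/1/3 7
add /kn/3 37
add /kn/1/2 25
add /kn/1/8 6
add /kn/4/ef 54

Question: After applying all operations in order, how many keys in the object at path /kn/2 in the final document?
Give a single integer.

After op 1 (remove /kn/2/tm): {"kn":[[51,56,94,31,77],{"dgd":21,"s":10,"tx":42,"vhz":34},{"e":14,"m":4,"pko":19},{"g":25,"skz":93,"sq":58},{"a":36,"rr":98}],"q":[{"cwb":36,"fe":16,"tmy":89,"uu":48},{"m":48,"yec":1},[63,1,54,97,90]]}
After op 2 (remove /kn/2): {"kn":[[51,56,94,31,77],{"dgd":21,"s":10,"tx":42,"vhz":34},{"g":25,"skz":93,"sq":58},{"a":36,"rr":98}],"q":[{"cwb":36,"fe":16,"tmy":89,"uu":48},{"m":48,"yec":1},[63,1,54,97,90]]}
After op 3 (remove /q/0/tmy): {"kn":[[51,56,94,31,77],{"dgd":21,"s":10,"tx":42,"vhz":34},{"g":25,"skz":93,"sq":58},{"a":36,"rr":98}],"q":[{"cwb":36,"fe":16,"uu":48},{"m":48,"yec":1},[63,1,54,97,90]]}
After op 4 (add /kn/3/ce 11): {"kn":[[51,56,94,31,77],{"dgd":21,"s":10,"tx":42,"vhz":34},{"g":25,"skz":93,"sq":58},{"a":36,"ce":11,"rr":98}],"q":[{"cwb":36,"fe":16,"uu":48},{"m":48,"yec":1},[63,1,54,97,90]]}
After op 5 (add /q/2/2 58): {"kn":[[51,56,94,31,77],{"dgd":21,"s":10,"tx":42,"vhz":34},{"g":25,"skz":93,"sq":58},{"a":36,"ce":11,"rr":98}],"q":[{"cwb":36,"fe":16,"uu":48},{"m":48,"yec":1},[63,1,58,54,97,90]]}
After op 6 (remove /kn/2/skz): {"kn":[[51,56,94,31,77],{"dgd":21,"s":10,"tx":42,"vhz":34},{"g":25,"sq":58},{"a":36,"ce":11,"rr":98}],"q":[{"cwb":36,"fe":16,"uu":48},{"m":48,"yec":1},[63,1,58,54,97,90]]}
After op 7 (remove /kn/1/tx): {"kn":[[51,56,94,31,77],{"dgd":21,"s":10,"vhz":34},{"g":25,"sq":58},{"a":36,"ce":11,"rr":98}],"q":[{"cwb":36,"fe":16,"uu":48},{"m":48,"yec":1},[63,1,58,54,97,90]]}
After op 8 (replace /q/2/0 40): {"kn":[[51,56,94,31,77],{"dgd":21,"s":10,"vhz":34},{"g":25,"sq":58},{"a":36,"ce":11,"rr":98}],"q":[{"cwb":36,"fe":16,"uu":48},{"m":48,"yec":1},[40,1,58,54,97,90]]}
After op 9 (add /q/0 86): {"kn":[[51,56,94,31,77],{"dgd":21,"s":10,"vhz":34},{"g":25,"sq":58},{"a":36,"ce":11,"rr":98}],"q":[86,{"cwb":36,"fe":16,"uu":48},{"m":48,"yec":1},[40,1,58,54,97,90]]}
After op 10 (add /kn/0/5 13): {"kn":[[51,56,94,31,77,13],{"dgd":21,"s":10,"vhz":34},{"g":25,"sq":58},{"a":36,"ce":11,"rr":98}],"q":[86,{"cwb":36,"fe":16,"uu":48},{"m":48,"yec":1},[40,1,58,54,97,90]]}
After op 11 (replace /q 8): {"kn":[[51,56,94,31,77,13],{"dgd":21,"s":10,"vhz":34},{"g":25,"sq":58},{"a":36,"ce":11,"rr":98}],"q":8}
After op 12 (add /kn/0 2): {"kn":[2,[51,56,94,31,77,13],{"dgd":21,"s":10,"vhz":34},{"g":25,"sq":58},{"a":36,"ce":11,"rr":98}],"q":8}
After op 13 (add /kn/1/3 7): {"kn":[2,[51,56,94,7,31,77,13],{"dgd":21,"s":10,"vhz":34},{"g":25,"sq":58},{"a":36,"ce":11,"rr":98}],"q":8}
After op 14 (add /kn/3 37): {"kn":[2,[51,56,94,7,31,77,13],{"dgd":21,"s":10,"vhz":34},37,{"g":25,"sq":58},{"a":36,"ce":11,"rr":98}],"q":8}
After op 15 (add /kn/1/2 25): {"kn":[2,[51,56,25,94,7,31,77,13],{"dgd":21,"s":10,"vhz":34},37,{"g":25,"sq":58},{"a":36,"ce":11,"rr":98}],"q":8}
After op 16 (add /kn/1/8 6): {"kn":[2,[51,56,25,94,7,31,77,13,6],{"dgd":21,"s":10,"vhz":34},37,{"g":25,"sq":58},{"a":36,"ce":11,"rr":98}],"q":8}
After op 17 (add /kn/4/ef 54): {"kn":[2,[51,56,25,94,7,31,77,13,6],{"dgd":21,"s":10,"vhz":34},37,{"ef":54,"g":25,"sq":58},{"a":36,"ce":11,"rr":98}],"q":8}
Size at path /kn/2: 3

Answer: 3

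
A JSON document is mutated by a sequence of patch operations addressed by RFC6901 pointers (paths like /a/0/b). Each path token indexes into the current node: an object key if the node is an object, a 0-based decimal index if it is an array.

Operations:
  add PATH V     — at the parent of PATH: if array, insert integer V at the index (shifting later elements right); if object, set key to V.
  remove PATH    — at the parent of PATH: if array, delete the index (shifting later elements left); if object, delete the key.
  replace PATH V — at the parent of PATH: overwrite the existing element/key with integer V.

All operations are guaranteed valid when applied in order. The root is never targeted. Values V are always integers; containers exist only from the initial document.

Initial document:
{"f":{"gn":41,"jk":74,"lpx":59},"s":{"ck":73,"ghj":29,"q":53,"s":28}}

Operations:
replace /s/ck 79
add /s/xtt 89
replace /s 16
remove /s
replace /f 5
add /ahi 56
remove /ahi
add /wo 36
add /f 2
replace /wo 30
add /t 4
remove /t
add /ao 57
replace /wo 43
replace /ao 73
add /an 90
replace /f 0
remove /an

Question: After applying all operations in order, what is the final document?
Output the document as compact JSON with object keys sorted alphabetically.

After op 1 (replace /s/ck 79): {"f":{"gn":41,"jk":74,"lpx":59},"s":{"ck":79,"ghj":29,"q":53,"s":28}}
After op 2 (add /s/xtt 89): {"f":{"gn":41,"jk":74,"lpx":59},"s":{"ck":79,"ghj":29,"q":53,"s":28,"xtt":89}}
After op 3 (replace /s 16): {"f":{"gn":41,"jk":74,"lpx":59},"s":16}
After op 4 (remove /s): {"f":{"gn":41,"jk":74,"lpx":59}}
After op 5 (replace /f 5): {"f":5}
After op 6 (add /ahi 56): {"ahi":56,"f":5}
After op 7 (remove /ahi): {"f":5}
After op 8 (add /wo 36): {"f":5,"wo":36}
After op 9 (add /f 2): {"f":2,"wo":36}
After op 10 (replace /wo 30): {"f":2,"wo":30}
After op 11 (add /t 4): {"f":2,"t":4,"wo":30}
After op 12 (remove /t): {"f":2,"wo":30}
After op 13 (add /ao 57): {"ao":57,"f":2,"wo":30}
After op 14 (replace /wo 43): {"ao":57,"f":2,"wo":43}
After op 15 (replace /ao 73): {"ao":73,"f":2,"wo":43}
After op 16 (add /an 90): {"an":90,"ao":73,"f":2,"wo":43}
After op 17 (replace /f 0): {"an":90,"ao":73,"f":0,"wo":43}
After op 18 (remove /an): {"ao":73,"f":0,"wo":43}

Answer: {"ao":73,"f":0,"wo":43}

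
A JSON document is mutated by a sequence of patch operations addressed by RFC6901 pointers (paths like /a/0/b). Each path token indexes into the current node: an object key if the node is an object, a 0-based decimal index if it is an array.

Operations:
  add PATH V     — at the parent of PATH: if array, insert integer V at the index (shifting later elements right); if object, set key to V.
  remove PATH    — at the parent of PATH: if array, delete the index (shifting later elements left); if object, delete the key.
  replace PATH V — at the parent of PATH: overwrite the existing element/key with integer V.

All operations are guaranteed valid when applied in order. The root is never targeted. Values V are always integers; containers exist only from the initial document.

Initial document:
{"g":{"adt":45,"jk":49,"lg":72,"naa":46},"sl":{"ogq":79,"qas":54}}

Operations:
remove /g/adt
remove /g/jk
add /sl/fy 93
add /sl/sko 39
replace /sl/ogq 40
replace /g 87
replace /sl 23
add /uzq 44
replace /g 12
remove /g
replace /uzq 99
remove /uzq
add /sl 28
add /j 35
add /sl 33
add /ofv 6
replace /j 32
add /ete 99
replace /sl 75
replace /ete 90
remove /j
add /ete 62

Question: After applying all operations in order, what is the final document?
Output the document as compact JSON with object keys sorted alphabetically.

Answer: {"ete":62,"ofv":6,"sl":75}

Derivation:
After op 1 (remove /g/adt): {"g":{"jk":49,"lg":72,"naa":46},"sl":{"ogq":79,"qas":54}}
After op 2 (remove /g/jk): {"g":{"lg":72,"naa":46},"sl":{"ogq":79,"qas":54}}
After op 3 (add /sl/fy 93): {"g":{"lg":72,"naa":46},"sl":{"fy":93,"ogq":79,"qas":54}}
After op 4 (add /sl/sko 39): {"g":{"lg":72,"naa":46},"sl":{"fy":93,"ogq":79,"qas":54,"sko":39}}
After op 5 (replace /sl/ogq 40): {"g":{"lg":72,"naa":46},"sl":{"fy":93,"ogq":40,"qas":54,"sko":39}}
After op 6 (replace /g 87): {"g":87,"sl":{"fy":93,"ogq":40,"qas":54,"sko":39}}
After op 7 (replace /sl 23): {"g":87,"sl":23}
After op 8 (add /uzq 44): {"g":87,"sl":23,"uzq":44}
After op 9 (replace /g 12): {"g":12,"sl":23,"uzq":44}
After op 10 (remove /g): {"sl":23,"uzq":44}
After op 11 (replace /uzq 99): {"sl":23,"uzq":99}
After op 12 (remove /uzq): {"sl":23}
After op 13 (add /sl 28): {"sl":28}
After op 14 (add /j 35): {"j":35,"sl":28}
After op 15 (add /sl 33): {"j":35,"sl":33}
After op 16 (add /ofv 6): {"j":35,"ofv":6,"sl":33}
After op 17 (replace /j 32): {"j":32,"ofv":6,"sl":33}
After op 18 (add /ete 99): {"ete":99,"j":32,"ofv":6,"sl":33}
After op 19 (replace /sl 75): {"ete":99,"j":32,"ofv":6,"sl":75}
After op 20 (replace /ete 90): {"ete":90,"j":32,"ofv":6,"sl":75}
After op 21 (remove /j): {"ete":90,"ofv":6,"sl":75}
After op 22 (add /ete 62): {"ete":62,"ofv":6,"sl":75}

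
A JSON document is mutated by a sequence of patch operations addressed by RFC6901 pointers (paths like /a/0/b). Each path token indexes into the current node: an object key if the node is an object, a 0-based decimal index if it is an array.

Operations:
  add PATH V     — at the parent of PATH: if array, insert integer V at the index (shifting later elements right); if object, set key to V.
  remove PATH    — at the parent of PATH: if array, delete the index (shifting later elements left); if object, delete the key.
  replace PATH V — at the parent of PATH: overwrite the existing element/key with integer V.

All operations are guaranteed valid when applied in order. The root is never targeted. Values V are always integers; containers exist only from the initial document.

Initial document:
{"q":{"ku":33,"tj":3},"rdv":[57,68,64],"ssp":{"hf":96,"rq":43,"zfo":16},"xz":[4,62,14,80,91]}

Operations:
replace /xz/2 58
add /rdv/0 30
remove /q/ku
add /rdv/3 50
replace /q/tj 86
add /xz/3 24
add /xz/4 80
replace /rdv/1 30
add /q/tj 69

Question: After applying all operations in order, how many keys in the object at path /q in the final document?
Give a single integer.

After op 1 (replace /xz/2 58): {"q":{"ku":33,"tj":3},"rdv":[57,68,64],"ssp":{"hf":96,"rq":43,"zfo":16},"xz":[4,62,58,80,91]}
After op 2 (add /rdv/0 30): {"q":{"ku":33,"tj":3},"rdv":[30,57,68,64],"ssp":{"hf":96,"rq":43,"zfo":16},"xz":[4,62,58,80,91]}
After op 3 (remove /q/ku): {"q":{"tj":3},"rdv":[30,57,68,64],"ssp":{"hf":96,"rq":43,"zfo":16},"xz":[4,62,58,80,91]}
After op 4 (add /rdv/3 50): {"q":{"tj":3},"rdv":[30,57,68,50,64],"ssp":{"hf":96,"rq":43,"zfo":16},"xz":[4,62,58,80,91]}
After op 5 (replace /q/tj 86): {"q":{"tj":86},"rdv":[30,57,68,50,64],"ssp":{"hf":96,"rq":43,"zfo":16},"xz":[4,62,58,80,91]}
After op 6 (add /xz/3 24): {"q":{"tj":86},"rdv":[30,57,68,50,64],"ssp":{"hf":96,"rq":43,"zfo":16},"xz":[4,62,58,24,80,91]}
After op 7 (add /xz/4 80): {"q":{"tj":86},"rdv":[30,57,68,50,64],"ssp":{"hf":96,"rq":43,"zfo":16},"xz":[4,62,58,24,80,80,91]}
After op 8 (replace /rdv/1 30): {"q":{"tj":86},"rdv":[30,30,68,50,64],"ssp":{"hf":96,"rq":43,"zfo":16},"xz":[4,62,58,24,80,80,91]}
After op 9 (add /q/tj 69): {"q":{"tj":69},"rdv":[30,30,68,50,64],"ssp":{"hf":96,"rq":43,"zfo":16},"xz":[4,62,58,24,80,80,91]}
Size at path /q: 1

Answer: 1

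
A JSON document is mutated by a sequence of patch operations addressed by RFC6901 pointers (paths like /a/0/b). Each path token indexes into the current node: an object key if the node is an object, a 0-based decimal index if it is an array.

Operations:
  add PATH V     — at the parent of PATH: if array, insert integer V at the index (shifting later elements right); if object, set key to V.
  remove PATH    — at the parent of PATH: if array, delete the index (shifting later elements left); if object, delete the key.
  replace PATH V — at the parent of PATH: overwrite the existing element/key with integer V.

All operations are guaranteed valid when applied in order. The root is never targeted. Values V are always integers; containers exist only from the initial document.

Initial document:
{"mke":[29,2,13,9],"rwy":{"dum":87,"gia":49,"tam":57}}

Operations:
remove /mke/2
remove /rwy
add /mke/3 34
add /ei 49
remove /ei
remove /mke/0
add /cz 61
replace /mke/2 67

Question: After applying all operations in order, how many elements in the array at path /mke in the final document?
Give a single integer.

Answer: 3

Derivation:
After op 1 (remove /mke/2): {"mke":[29,2,9],"rwy":{"dum":87,"gia":49,"tam":57}}
After op 2 (remove /rwy): {"mke":[29,2,9]}
After op 3 (add /mke/3 34): {"mke":[29,2,9,34]}
After op 4 (add /ei 49): {"ei":49,"mke":[29,2,9,34]}
After op 5 (remove /ei): {"mke":[29,2,9,34]}
After op 6 (remove /mke/0): {"mke":[2,9,34]}
After op 7 (add /cz 61): {"cz":61,"mke":[2,9,34]}
After op 8 (replace /mke/2 67): {"cz":61,"mke":[2,9,67]}
Size at path /mke: 3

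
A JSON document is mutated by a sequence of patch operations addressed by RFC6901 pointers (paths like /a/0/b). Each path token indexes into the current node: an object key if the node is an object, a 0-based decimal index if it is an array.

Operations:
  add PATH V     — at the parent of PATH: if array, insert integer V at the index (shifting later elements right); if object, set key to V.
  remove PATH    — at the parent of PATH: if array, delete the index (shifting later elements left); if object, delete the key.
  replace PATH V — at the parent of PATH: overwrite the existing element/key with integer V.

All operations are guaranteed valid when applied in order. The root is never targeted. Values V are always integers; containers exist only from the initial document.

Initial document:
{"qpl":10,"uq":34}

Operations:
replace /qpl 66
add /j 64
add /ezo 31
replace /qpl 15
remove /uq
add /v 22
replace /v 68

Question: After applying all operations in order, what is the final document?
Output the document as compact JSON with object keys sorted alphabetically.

After op 1 (replace /qpl 66): {"qpl":66,"uq":34}
After op 2 (add /j 64): {"j":64,"qpl":66,"uq":34}
After op 3 (add /ezo 31): {"ezo":31,"j":64,"qpl":66,"uq":34}
After op 4 (replace /qpl 15): {"ezo":31,"j":64,"qpl":15,"uq":34}
After op 5 (remove /uq): {"ezo":31,"j":64,"qpl":15}
After op 6 (add /v 22): {"ezo":31,"j":64,"qpl":15,"v":22}
After op 7 (replace /v 68): {"ezo":31,"j":64,"qpl":15,"v":68}

Answer: {"ezo":31,"j":64,"qpl":15,"v":68}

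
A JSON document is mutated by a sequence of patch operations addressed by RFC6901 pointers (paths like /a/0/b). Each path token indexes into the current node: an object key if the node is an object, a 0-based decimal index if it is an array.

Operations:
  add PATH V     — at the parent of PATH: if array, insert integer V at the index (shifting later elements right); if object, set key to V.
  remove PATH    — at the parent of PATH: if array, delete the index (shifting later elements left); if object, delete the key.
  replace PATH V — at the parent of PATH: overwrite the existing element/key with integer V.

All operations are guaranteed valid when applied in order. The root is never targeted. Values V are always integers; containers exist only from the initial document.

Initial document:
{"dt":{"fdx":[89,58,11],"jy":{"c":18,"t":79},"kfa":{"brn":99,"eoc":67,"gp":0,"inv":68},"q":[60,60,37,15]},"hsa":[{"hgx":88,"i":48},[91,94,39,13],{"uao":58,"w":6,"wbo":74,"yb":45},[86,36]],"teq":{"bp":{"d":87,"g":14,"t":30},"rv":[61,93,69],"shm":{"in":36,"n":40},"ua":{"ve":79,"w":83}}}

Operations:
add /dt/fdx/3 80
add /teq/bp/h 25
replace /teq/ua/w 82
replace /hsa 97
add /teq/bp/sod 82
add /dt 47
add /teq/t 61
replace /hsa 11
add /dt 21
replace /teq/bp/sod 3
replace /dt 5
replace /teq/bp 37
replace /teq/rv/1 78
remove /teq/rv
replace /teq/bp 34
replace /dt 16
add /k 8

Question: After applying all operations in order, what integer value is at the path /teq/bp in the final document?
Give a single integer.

Answer: 34

Derivation:
After op 1 (add /dt/fdx/3 80): {"dt":{"fdx":[89,58,11,80],"jy":{"c":18,"t":79},"kfa":{"brn":99,"eoc":67,"gp":0,"inv":68},"q":[60,60,37,15]},"hsa":[{"hgx":88,"i":48},[91,94,39,13],{"uao":58,"w":6,"wbo":74,"yb":45},[86,36]],"teq":{"bp":{"d":87,"g":14,"t":30},"rv":[61,93,69],"shm":{"in":36,"n":40},"ua":{"ve":79,"w":83}}}
After op 2 (add /teq/bp/h 25): {"dt":{"fdx":[89,58,11,80],"jy":{"c":18,"t":79},"kfa":{"brn":99,"eoc":67,"gp":0,"inv":68},"q":[60,60,37,15]},"hsa":[{"hgx":88,"i":48},[91,94,39,13],{"uao":58,"w":6,"wbo":74,"yb":45},[86,36]],"teq":{"bp":{"d":87,"g":14,"h":25,"t":30},"rv":[61,93,69],"shm":{"in":36,"n":40},"ua":{"ve":79,"w":83}}}
After op 3 (replace /teq/ua/w 82): {"dt":{"fdx":[89,58,11,80],"jy":{"c":18,"t":79},"kfa":{"brn":99,"eoc":67,"gp":0,"inv":68},"q":[60,60,37,15]},"hsa":[{"hgx":88,"i":48},[91,94,39,13],{"uao":58,"w":6,"wbo":74,"yb":45},[86,36]],"teq":{"bp":{"d":87,"g":14,"h":25,"t":30},"rv":[61,93,69],"shm":{"in":36,"n":40},"ua":{"ve":79,"w":82}}}
After op 4 (replace /hsa 97): {"dt":{"fdx":[89,58,11,80],"jy":{"c":18,"t":79},"kfa":{"brn":99,"eoc":67,"gp":0,"inv":68},"q":[60,60,37,15]},"hsa":97,"teq":{"bp":{"d":87,"g":14,"h":25,"t":30},"rv":[61,93,69],"shm":{"in":36,"n":40},"ua":{"ve":79,"w":82}}}
After op 5 (add /teq/bp/sod 82): {"dt":{"fdx":[89,58,11,80],"jy":{"c":18,"t":79},"kfa":{"brn":99,"eoc":67,"gp":0,"inv":68},"q":[60,60,37,15]},"hsa":97,"teq":{"bp":{"d":87,"g":14,"h":25,"sod":82,"t":30},"rv":[61,93,69],"shm":{"in":36,"n":40},"ua":{"ve":79,"w":82}}}
After op 6 (add /dt 47): {"dt":47,"hsa":97,"teq":{"bp":{"d":87,"g":14,"h":25,"sod":82,"t":30},"rv":[61,93,69],"shm":{"in":36,"n":40},"ua":{"ve":79,"w":82}}}
After op 7 (add /teq/t 61): {"dt":47,"hsa":97,"teq":{"bp":{"d":87,"g":14,"h":25,"sod":82,"t":30},"rv":[61,93,69],"shm":{"in":36,"n":40},"t":61,"ua":{"ve":79,"w":82}}}
After op 8 (replace /hsa 11): {"dt":47,"hsa":11,"teq":{"bp":{"d":87,"g":14,"h":25,"sod":82,"t":30},"rv":[61,93,69],"shm":{"in":36,"n":40},"t":61,"ua":{"ve":79,"w":82}}}
After op 9 (add /dt 21): {"dt":21,"hsa":11,"teq":{"bp":{"d":87,"g":14,"h":25,"sod":82,"t":30},"rv":[61,93,69],"shm":{"in":36,"n":40},"t":61,"ua":{"ve":79,"w":82}}}
After op 10 (replace /teq/bp/sod 3): {"dt":21,"hsa":11,"teq":{"bp":{"d":87,"g":14,"h":25,"sod":3,"t":30},"rv":[61,93,69],"shm":{"in":36,"n":40},"t":61,"ua":{"ve":79,"w":82}}}
After op 11 (replace /dt 5): {"dt":5,"hsa":11,"teq":{"bp":{"d":87,"g":14,"h":25,"sod":3,"t":30},"rv":[61,93,69],"shm":{"in":36,"n":40},"t":61,"ua":{"ve":79,"w":82}}}
After op 12 (replace /teq/bp 37): {"dt":5,"hsa":11,"teq":{"bp":37,"rv":[61,93,69],"shm":{"in":36,"n":40},"t":61,"ua":{"ve":79,"w":82}}}
After op 13 (replace /teq/rv/1 78): {"dt":5,"hsa":11,"teq":{"bp":37,"rv":[61,78,69],"shm":{"in":36,"n":40},"t":61,"ua":{"ve":79,"w":82}}}
After op 14 (remove /teq/rv): {"dt":5,"hsa":11,"teq":{"bp":37,"shm":{"in":36,"n":40},"t":61,"ua":{"ve":79,"w":82}}}
After op 15 (replace /teq/bp 34): {"dt":5,"hsa":11,"teq":{"bp":34,"shm":{"in":36,"n":40},"t":61,"ua":{"ve":79,"w":82}}}
After op 16 (replace /dt 16): {"dt":16,"hsa":11,"teq":{"bp":34,"shm":{"in":36,"n":40},"t":61,"ua":{"ve":79,"w":82}}}
After op 17 (add /k 8): {"dt":16,"hsa":11,"k":8,"teq":{"bp":34,"shm":{"in":36,"n":40},"t":61,"ua":{"ve":79,"w":82}}}
Value at /teq/bp: 34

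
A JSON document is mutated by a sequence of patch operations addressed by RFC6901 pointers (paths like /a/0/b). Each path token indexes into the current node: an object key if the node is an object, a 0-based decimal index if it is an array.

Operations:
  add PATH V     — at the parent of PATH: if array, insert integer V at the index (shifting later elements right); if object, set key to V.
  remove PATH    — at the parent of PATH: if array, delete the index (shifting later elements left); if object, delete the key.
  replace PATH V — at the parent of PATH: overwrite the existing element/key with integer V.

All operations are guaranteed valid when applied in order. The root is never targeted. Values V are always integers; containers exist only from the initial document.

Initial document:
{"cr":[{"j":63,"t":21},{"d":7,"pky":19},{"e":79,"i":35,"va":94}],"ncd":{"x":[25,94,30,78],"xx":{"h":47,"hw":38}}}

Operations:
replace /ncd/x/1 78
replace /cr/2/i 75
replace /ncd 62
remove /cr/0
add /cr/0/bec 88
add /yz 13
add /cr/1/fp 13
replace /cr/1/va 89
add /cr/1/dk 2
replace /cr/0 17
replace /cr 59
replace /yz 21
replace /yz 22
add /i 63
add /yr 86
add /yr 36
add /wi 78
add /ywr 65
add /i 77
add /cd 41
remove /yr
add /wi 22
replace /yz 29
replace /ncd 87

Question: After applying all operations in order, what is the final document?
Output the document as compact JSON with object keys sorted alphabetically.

After op 1 (replace /ncd/x/1 78): {"cr":[{"j":63,"t":21},{"d":7,"pky":19},{"e":79,"i":35,"va":94}],"ncd":{"x":[25,78,30,78],"xx":{"h":47,"hw":38}}}
After op 2 (replace /cr/2/i 75): {"cr":[{"j":63,"t":21},{"d":7,"pky":19},{"e":79,"i":75,"va":94}],"ncd":{"x":[25,78,30,78],"xx":{"h":47,"hw":38}}}
After op 3 (replace /ncd 62): {"cr":[{"j":63,"t":21},{"d":7,"pky":19},{"e":79,"i":75,"va":94}],"ncd":62}
After op 4 (remove /cr/0): {"cr":[{"d":7,"pky":19},{"e":79,"i":75,"va":94}],"ncd":62}
After op 5 (add /cr/0/bec 88): {"cr":[{"bec":88,"d":7,"pky":19},{"e":79,"i":75,"va":94}],"ncd":62}
After op 6 (add /yz 13): {"cr":[{"bec":88,"d":7,"pky":19},{"e":79,"i":75,"va":94}],"ncd":62,"yz":13}
After op 7 (add /cr/1/fp 13): {"cr":[{"bec":88,"d":7,"pky":19},{"e":79,"fp":13,"i":75,"va":94}],"ncd":62,"yz":13}
After op 8 (replace /cr/1/va 89): {"cr":[{"bec":88,"d":7,"pky":19},{"e":79,"fp":13,"i":75,"va":89}],"ncd":62,"yz":13}
After op 9 (add /cr/1/dk 2): {"cr":[{"bec":88,"d":7,"pky":19},{"dk":2,"e":79,"fp":13,"i":75,"va":89}],"ncd":62,"yz":13}
After op 10 (replace /cr/0 17): {"cr":[17,{"dk":2,"e":79,"fp":13,"i":75,"va":89}],"ncd":62,"yz":13}
After op 11 (replace /cr 59): {"cr":59,"ncd":62,"yz":13}
After op 12 (replace /yz 21): {"cr":59,"ncd":62,"yz":21}
After op 13 (replace /yz 22): {"cr":59,"ncd":62,"yz":22}
After op 14 (add /i 63): {"cr":59,"i":63,"ncd":62,"yz":22}
After op 15 (add /yr 86): {"cr":59,"i":63,"ncd":62,"yr":86,"yz":22}
After op 16 (add /yr 36): {"cr":59,"i":63,"ncd":62,"yr":36,"yz":22}
After op 17 (add /wi 78): {"cr":59,"i":63,"ncd":62,"wi":78,"yr":36,"yz":22}
After op 18 (add /ywr 65): {"cr":59,"i":63,"ncd":62,"wi":78,"yr":36,"ywr":65,"yz":22}
After op 19 (add /i 77): {"cr":59,"i":77,"ncd":62,"wi":78,"yr":36,"ywr":65,"yz":22}
After op 20 (add /cd 41): {"cd":41,"cr":59,"i":77,"ncd":62,"wi":78,"yr":36,"ywr":65,"yz":22}
After op 21 (remove /yr): {"cd":41,"cr":59,"i":77,"ncd":62,"wi":78,"ywr":65,"yz":22}
After op 22 (add /wi 22): {"cd":41,"cr":59,"i":77,"ncd":62,"wi":22,"ywr":65,"yz":22}
After op 23 (replace /yz 29): {"cd":41,"cr":59,"i":77,"ncd":62,"wi":22,"ywr":65,"yz":29}
After op 24 (replace /ncd 87): {"cd":41,"cr":59,"i":77,"ncd":87,"wi":22,"ywr":65,"yz":29}

Answer: {"cd":41,"cr":59,"i":77,"ncd":87,"wi":22,"ywr":65,"yz":29}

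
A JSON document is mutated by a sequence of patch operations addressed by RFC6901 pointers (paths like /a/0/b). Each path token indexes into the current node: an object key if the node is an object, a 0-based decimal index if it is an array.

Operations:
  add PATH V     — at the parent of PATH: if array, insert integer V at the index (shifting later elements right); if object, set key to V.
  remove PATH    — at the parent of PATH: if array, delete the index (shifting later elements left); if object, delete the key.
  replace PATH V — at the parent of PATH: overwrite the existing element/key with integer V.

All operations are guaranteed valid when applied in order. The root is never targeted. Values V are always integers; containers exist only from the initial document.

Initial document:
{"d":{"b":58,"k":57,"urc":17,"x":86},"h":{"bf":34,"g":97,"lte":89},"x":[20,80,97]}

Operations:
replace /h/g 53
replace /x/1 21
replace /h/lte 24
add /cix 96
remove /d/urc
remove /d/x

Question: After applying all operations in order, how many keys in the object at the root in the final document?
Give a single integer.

Answer: 4

Derivation:
After op 1 (replace /h/g 53): {"d":{"b":58,"k":57,"urc":17,"x":86},"h":{"bf":34,"g":53,"lte":89},"x":[20,80,97]}
After op 2 (replace /x/1 21): {"d":{"b":58,"k":57,"urc":17,"x":86},"h":{"bf":34,"g":53,"lte":89},"x":[20,21,97]}
After op 3 (replace /h/lte 24): {"d":{"b":58,"k":57,"urc":17,"x":86},"h":{"bf":34,"g":53,"lte":24},"x":[20,21,97]}
After op 4 (add /cix 96): {"cix":96,"d":{"b":58,"k":57,"urc":17,"x":86},"h":{"bf":34,"g":53,"lte":24},"x":[20,21,97]}
After op 5 (remove /d/urc): {"cix":96,"d":{"b":58,"k":57,"x":86},"h":{"bf":34,"g":53,"lte":24},"x":[20,21,97]}
After op 6 (remove /d/x): {"cix":96,"d":{"b":58,"k":57},"h":{"bf":34,"g":53,"lte":24},"x":[20,21,97]}
Size at the root: 4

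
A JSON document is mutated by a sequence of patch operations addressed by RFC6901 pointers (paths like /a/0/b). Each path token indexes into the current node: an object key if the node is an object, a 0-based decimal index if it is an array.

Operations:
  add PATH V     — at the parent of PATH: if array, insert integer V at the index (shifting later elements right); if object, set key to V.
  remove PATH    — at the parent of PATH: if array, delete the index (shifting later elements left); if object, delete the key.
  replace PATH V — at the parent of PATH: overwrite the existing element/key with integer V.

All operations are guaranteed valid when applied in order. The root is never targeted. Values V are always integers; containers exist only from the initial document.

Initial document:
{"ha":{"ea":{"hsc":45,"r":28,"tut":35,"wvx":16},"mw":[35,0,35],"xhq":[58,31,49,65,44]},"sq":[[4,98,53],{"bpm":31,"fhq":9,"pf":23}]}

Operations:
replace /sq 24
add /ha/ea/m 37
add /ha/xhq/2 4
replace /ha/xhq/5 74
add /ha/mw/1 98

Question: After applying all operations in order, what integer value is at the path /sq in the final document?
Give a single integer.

Answer: 24

Derivation:
After op 1 (replace /sq 24): {"ha":{"ea":{"hsc":45,"r":28,"tut":35,"wvx":16},"mw":[35,0,35],"xhq":[58,31,49,65,44]},"sq":24}
After op 2 (add /ha/ea/m 37): {"ha":{"ea":{"hsc":45,"m":37,"r":28,"tut":35,"wvx":16},"mw":[35,0,35],"xhq":[58,31,49,65,44]},"sq":24}
After op 3 (add /ha/xhq/2 4): {"ha":{"ea":{"hsc":45,"m":37,"r":28,"tut":35,"wvx":16},"mw":[35,0,35],"xhq":[58,31,4,49,65,44]},"sq":24}
After op 4 (replace /ha/xhq/5 74): {"ha":{"ea":{"hsc":45,"m":37,"r":28,"tut":35,"wvx":16},"mw":[35,0,35],"xhq":[58,31,4,49,65,74]},"sq":24}
After op 5 (add /ha/mw/1 98): {"ha":{"ea":{"hsc":45,"m":37,"r":28,"tut":35,"wvx":16},"mw":[35,98,0,35],"xhq":[58,31,4,49,65,74]},"sq":24}
Value at /sq: 24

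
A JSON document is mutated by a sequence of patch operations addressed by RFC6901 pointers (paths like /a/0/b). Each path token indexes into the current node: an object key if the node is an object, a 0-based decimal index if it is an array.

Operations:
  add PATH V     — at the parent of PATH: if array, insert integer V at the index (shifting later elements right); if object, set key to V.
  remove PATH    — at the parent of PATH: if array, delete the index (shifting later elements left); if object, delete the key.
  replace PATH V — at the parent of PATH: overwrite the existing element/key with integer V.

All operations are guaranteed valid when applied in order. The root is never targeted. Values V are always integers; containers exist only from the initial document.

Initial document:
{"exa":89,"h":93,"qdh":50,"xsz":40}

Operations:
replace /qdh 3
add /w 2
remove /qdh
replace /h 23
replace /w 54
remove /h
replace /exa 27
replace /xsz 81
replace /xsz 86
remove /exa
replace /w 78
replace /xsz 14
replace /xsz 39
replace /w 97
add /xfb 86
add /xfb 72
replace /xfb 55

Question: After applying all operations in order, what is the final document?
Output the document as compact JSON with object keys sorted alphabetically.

After op 1 (replace /qdh 3): {"exa":89,"h":93,"qdh":3,"xsz":40}
After op 2 (add /w 2): {"exa":89,"h":93,"qdh":3,"w":2,"xsz":40}
After op 3 (remove /qdh): {"exa":89,"h":93,"w":2,"xsz":40}
After op 4 (replace /h 23): {"exa":89,"h":23,"w":2,"xsz":40}
After op 5 (replace /w 54): {"exa":89,"h":23,"w":54,"xsz":40}
After op 6 (remove /h): {"exa":89,"w":54,"xsz":40}
After op 7 (replace /exa 27): {"exa":27,"w":54,"xsz":40}
After op 8 (replace /xsz 81): {"exa":27,"w":54,"xsz":81}
After op 9 (replace /xsz 86): {"exa":27,"w":54,"xsz":86}
After op 10 (remove /exa): {"w":54,"xsz":86}
After op 11 (replace /w 78): {"w":78,"xsz":86}
After op 12 (replace /xsz 14): {"w":78,"xsz":14}
After op 13 (replace /xsz 39): {"w":78,"xsz":39}
After op 14 (replace /w 97): {"w":97,"xsz":39}
After op 15 (add /xfb 86): {"w":97,"xfb":86,"xsz":39}
After op 16 (add /xfb 72): {"w":97,"xfb":72,"xsz":39}
After op 17 (replace /xfb 55): {"w":97,"xfb":55,"xsz":39}

Answer: {"w":97,"xfb":55,"xsz":39}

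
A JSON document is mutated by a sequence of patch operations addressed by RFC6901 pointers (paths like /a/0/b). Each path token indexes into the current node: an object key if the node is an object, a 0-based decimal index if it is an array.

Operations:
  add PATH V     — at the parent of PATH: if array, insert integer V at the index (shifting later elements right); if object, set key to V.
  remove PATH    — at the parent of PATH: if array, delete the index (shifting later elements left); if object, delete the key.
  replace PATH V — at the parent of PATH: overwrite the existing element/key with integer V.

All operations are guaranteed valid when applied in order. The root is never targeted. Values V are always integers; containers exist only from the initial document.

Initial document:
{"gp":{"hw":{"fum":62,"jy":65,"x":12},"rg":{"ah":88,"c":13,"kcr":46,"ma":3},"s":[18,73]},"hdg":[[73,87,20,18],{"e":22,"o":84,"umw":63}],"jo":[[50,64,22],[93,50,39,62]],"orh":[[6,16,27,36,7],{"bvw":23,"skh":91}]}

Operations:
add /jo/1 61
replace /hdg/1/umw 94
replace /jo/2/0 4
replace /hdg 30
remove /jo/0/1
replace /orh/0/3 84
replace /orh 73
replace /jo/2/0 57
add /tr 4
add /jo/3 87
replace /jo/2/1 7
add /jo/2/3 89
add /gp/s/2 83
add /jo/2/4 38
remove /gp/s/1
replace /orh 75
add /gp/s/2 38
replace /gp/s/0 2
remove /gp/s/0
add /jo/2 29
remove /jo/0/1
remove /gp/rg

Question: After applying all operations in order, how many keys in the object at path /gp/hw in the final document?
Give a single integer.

After op 1 (add /jo/1 61): {"gp":{"hw":{"fum":62,"jy":65,"x":12},"rg":{"ah":88,"c":13,"kcr":46,"ma":3},"s":[18,73]},"hdg":[[73,87,20,18],{"e":22,"o":84,"umw":63}],"jo":[[50,64,22],61,[93,50,39,62]],"orh":[[6,16,27,36,7],{"bvw":23,"skh":91}]}
After op 2 (replace /hdg/1/umw 94): {"gp":{"hw":{"fum":62,"jy":65,"x":12},"rg":{"ah":88,"c":13,"kcr":46,"ma":3},"s":[18,73]},"hdg":[[73,87,20,18],{"e":22,"o":84,"umw":94}],"jo":[[50,64,22],61,[93,50,39,62]],"orh":[[6,16,27,36,7],{"bvw":23,"skh":91}]}
After op 3 (replace /jo/2/0 4): {"gp":{"hw":{"fum":62,"jy":65,"x":12},"rg":{"ah":88,"c":13,"kcr":46,"ma":3},"s":[18,73]},"hdg":[[73,87,20,18],{"e":22,"o":84,"umw":94}],"jo":[[50,64,22],61,[4,50,39,62]],"orh":[[6,16,27,36,7],{"bvw":23,"skh":91}]}
After op 4 (replace /hdg 30): {"gp":{"hw":{"fum":62,"jy":65,"x":12},"rg":{"ah":88,"c":13,"kcr":46,"ma":3},"s":[18,73]},"hdg":30,"jo":[[50,64,22],61,[4,50,39,62]],"orh":[[6,16,27,36,7],{"bvw":23,"skh":91}]}
After op 5 (remove /jo/0/1): {"gp":{"hw":{"fum":62,"jy":65,"x":12},"rg":{"ah":88,"c":13,"kcr":46,"ma":3},"s":[18,73]},"hdg":30,"jo":[[50,22],61,[4,50,39,62]],"orh":[[6,16,27,36,7],{"bvw":23,"skh":91}]}
After op 6 (replace /orh/0/3 84): {"gp":{"hw":{"fum":62,"jy":65,"x":12},"rg":{"ah":88,"c":13,"kcr":46,"ma":3},"s":[18,73]},"hdg":30,"jo":[[50,22],61,[4,50,39,62]],"orh":[[6,16,27,84,7],{"bvw":23,"skh":91}]}
After op 7 (replace /orh 73): {"gp":{"hw":{"fum":62,"jy":65,"x":12},"rg":{"ah":88,"c":13,"kcr":46,"ma":3},"s":[18,73]},"hdg":30,"jo":[[50,22],61,[4,50,39,62]],"orh":73}
After op 8 (replace /jo/2/0 57): {"gp":{"hw":{"fum":62,"jy":65,"x":12},"rg":{"ah":88,"c":13,"kcr":46,"ma":3},"s":[18,73]},"hdg":30,"jo":[[50,22],61,[57,50,39,62]],"orh":73}
After op 9 (add /tr 4): {"gp":{"hw":{"fum":62,"jy":65,"x":12},"rg":{"ah":88,"c":13,"kcr":46,"ma":3},"s":[18,73]},"hdg":30,"jo":[[50,22],61,[57,50,39,62]],"orh":73,"tr":4}
After op 10 (add /jo/3 87): {"gp":{"hw":{"fum":62,"jy":65,"x":12},"rg":{"ah":88,"c":13,"kcr":46,"ma":3},"s":[18,73]},"hdg":30,"jo":[[50,22],61,[57,50,39,62],87],"orh":73,"tr":4}
After op 11 (replace /jo/2/1 7): {"gp":{"hw":{"fum":62,"jy":65,"x":12},"rg":{"ah":88,"c":13,"kcr":46,"ma":3},"s":[18,73]},"hdg":30,"jo":[[50,22],61,[57,7,39,62],87],"orh":73,"tr":4}
After op 12 (add /jo/2/3 89): {"gp":{"hw":{"fum":62,"jy":65,"x":12},"rg":{"ah":88,"c":13,"kcr":46,"ma":3},"s":[18,73]},"hdg":30,"jo":[[50,22],61,[57,7,39,89,62],87],"orh":73,"tr":4}
After op 13 (add /gp/s/2 83): {"gp":{"hw":{"fum":62,"jy":65,"x":12},"rg":{"ah":88,"c":13,"kcr":46,"ma":3},"s":[18,73,83]},"hdg":30,"jo":[[50,22],61,[57,7,39,89,62],87],"orh":73,"tr":4}
After op 14 (add /jo/2/4 38): {"gp":{"hw":{"fum":62,"jy":65,"x":12},"rg":{"ah":88,"c":13,"kcr":46,"ma":3},"s":[18,73,83]},"hdg":30,"jo":[[50,22],61,[57,7,39,89,38,62],87],"orh":73,"tr":4}
After op 15 (remove /gp/s/1): {"gp":{"hw":{"fum":62,"jy":65,"x":12},"rg":{"ah":88,"c":13,"kcr":46,"ma":3},"s":[18,83]},"hdg":30,"jo":[[50,22],61,[57,7,39,89,38,62],87],"orh":73,"tr":4}
After op 16 (replace /orh 75): {"gp":{"hw":{"fum":62,"jy":65,"x":12},"rg":{"ah":88,"c":13,"kcr":46,"ma":3},"s":[18,83]},"hdg":30,"jo":[[50,22],61,[57,7,39,89,38,62],87],"orh":75,"tr":4}
After op 17 (add /gp/s/2 38): {"gp":{"hw":{"fum":62,"jy":65,"x":12},"rg":{"ah":88,"c":13,"kcr":46,"ma":3},"s":[18,83,38]},"hdg":30,"jo":[[50,22],61,[57,7,39,89,38,62],87],"orh":75,"tr":4}
After op 18 (replace /gp/s/0 2): {"gp":{"hw":{"fum":62,"jy":65,"x":12},"rg":{"ah":88,"c":13,"kcr":46,"ma":3},"s":[2,83,38]},"hdg":30,"jo":[[50,22],61,[57,7,39,89,38,62],87],"orh":75,"tr":4}
After op 19 (remove /gp/s/0): {"gp":{"hw":{"fum":62,"jy":65,"x":12},"rg":{"ah":88,"c":13,"kcr":46,"ma":3},"s":[83,38]},"hdg":30,"jo":[[50,22],61,[57,7,39,89,38,62],87],"orh":75,"tr":4}
After op 20 (add /jo/2 29): {"gp":{"hw":{"fum":62,"jy":65,"x":12},"rg":{"ah":88,"c":13,"kcr":46,"ma":3},"s":[83,38]},"hdg":30,"jo":[[50,22],61,29,[57,7,39,89,38,62],87],"orh":75,"tr":4}
After op 21 (remove /jo/0/1): {"gp":{"hw":{"fum":62,"jy":65,"x":12},"rg":{"ah":88,"c":13,"kcr":46,"ma":3},"s":[83,38]},"hdg":30,"jo":[[50],61,29,[57,7,39,89,38,62],87],"orh":75,"tr":4}
After op 22 (remove /gp/rg): {"gp":{"hw":{"fum":62,"jy":65,"x":12},"s":[83,38]},"hdg":30,"jo":[[50],61,29,[57,7,39,89,38,62],87],"orh":75,"tr":4}
Size at path /gp/hw: 3

Answer: 3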